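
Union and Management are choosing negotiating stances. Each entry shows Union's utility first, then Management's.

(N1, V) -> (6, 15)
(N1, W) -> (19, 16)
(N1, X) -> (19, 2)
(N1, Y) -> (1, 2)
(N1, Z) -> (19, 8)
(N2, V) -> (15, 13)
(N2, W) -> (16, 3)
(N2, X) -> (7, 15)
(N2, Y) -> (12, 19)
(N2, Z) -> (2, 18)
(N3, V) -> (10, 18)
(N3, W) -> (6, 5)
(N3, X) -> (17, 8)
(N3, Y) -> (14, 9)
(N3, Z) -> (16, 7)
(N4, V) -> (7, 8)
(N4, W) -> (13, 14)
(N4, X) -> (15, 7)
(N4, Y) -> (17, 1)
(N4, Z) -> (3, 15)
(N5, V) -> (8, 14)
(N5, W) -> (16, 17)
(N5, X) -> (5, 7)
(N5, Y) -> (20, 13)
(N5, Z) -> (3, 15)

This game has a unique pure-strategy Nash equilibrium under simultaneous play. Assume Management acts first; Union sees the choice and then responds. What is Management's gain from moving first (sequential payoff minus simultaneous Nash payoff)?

0

Work backward from Union's decision.
- V: Union compares 6, 15, 10, 7, 8 and picks N2; Management would get 13.
- W: Union compares 19, 16, 6, 13, 16 and picks N1; Management would get 16.
- X: Union compares 19, 7, 17, 15, 5 and picks N1; Management would get 2.
- Y: Union compares 1, 12, 14, 17, 20 and picks N5; Management would get 13.
- Z: Union compares 19, 2, 16, 3, 3 and picks N1; Management would get 8.
Management's induced payoffs are 13, 16, 2, 13, 8, so Management commits to W. Subgame-perfect outcome: (N1, W) with payoffs (19, 16).
For the simultaneous game, intersect best replies.
Union's best replies: V→N2; W→N1; X→N1; Y→N5; Z→N1.
Management's best replies: N1→W; N2→Y; N3→V; N4→Z; N5→W.
Only (N1, W) has each player best-responding; Nash payoffs (19, 16).
Management's commitment gain: 16 − 16 = 0.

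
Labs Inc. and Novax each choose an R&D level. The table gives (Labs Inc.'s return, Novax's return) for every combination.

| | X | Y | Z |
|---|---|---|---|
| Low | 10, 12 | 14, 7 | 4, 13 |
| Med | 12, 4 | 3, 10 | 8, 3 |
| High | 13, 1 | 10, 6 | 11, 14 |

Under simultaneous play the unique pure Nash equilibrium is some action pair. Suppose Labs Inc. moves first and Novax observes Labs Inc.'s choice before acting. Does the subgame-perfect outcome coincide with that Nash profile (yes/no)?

yes

Solve by backward induction (Labs Inc. leads).
- Low: BR = Z, leader payoff 4.
- Med: BR = Y, leader payoff 3.
- High: BR = Z, leader payoff 11.
Maximizing over 4, 3, 11, Labs Inc. chooses High. Subgame-perfect outcome: (High, Z) with payoffs (11, 14).
Now find the simultaneous Nash equilibrium.
Labs Inc.'s best replies: X→High; Y→Low; Z→High.
Novax's best replies: Low→Z; Med→Y; High→Z.
The unique mutual best reply is (High, Z), giving (11, 14).
Sequential outcome (High, Z) coincides with the Nash profile (High, Z).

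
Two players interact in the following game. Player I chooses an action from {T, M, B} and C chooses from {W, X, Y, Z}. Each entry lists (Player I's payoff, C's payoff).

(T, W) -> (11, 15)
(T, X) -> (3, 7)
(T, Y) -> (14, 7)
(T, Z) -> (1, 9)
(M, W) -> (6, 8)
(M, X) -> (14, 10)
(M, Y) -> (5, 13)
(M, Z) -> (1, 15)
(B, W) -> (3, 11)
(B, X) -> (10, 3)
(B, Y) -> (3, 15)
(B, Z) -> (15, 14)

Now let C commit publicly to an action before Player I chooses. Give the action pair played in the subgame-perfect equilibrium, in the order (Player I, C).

Player I best-responds to each possible C move:
- W → Player I plays T (best of 11, 6, 3); C gets 15.
- X → Player I plays M (best of 3, 14, 10); C gets 10.
- Y → Player I plays T (best of 14, 5, 3); C gets 7.
- Z → Player I plays B (best of 1, 1, 15); C gets 14.
C's induced payoffs are 15, 10, 7, 14, so C commits to W. Subgame-perfect outcome: (T, W) with payoffs (11, 15).

(T, W)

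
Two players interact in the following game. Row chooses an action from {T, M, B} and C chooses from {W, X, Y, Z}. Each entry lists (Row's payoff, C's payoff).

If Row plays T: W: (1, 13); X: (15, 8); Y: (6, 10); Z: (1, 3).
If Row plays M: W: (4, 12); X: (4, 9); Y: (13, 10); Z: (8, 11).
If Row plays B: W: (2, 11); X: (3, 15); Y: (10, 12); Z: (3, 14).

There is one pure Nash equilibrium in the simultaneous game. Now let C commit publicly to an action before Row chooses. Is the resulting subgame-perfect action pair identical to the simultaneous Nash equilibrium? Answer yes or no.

yes

Work backward from Row's decision.
- W → Row plays M (best of 1, 4, 2); C gets 12.
- X → Row plays T (best of 15, 4, 3); C gets 8.
- Y → Row plays M (best of 6, 13, 10); C gets 10.
- Z → Row plays M (best of 1, 8, 3); C gets 11.
Among 12, 8, 10, 11, the best is 12 at W. Subgame-perfect outcome: (M, W) with payoffs (4, 12).
Under simultaneous play:
Row's best replies: W→M; X→T; Y→M; Z→M.
C's best replies: T→W; M→W; B→X.
The unique mutual best reply is (M, W), giving (4, 12).
Sequential outcome (M, W) coincides with the Nash profile (M, W).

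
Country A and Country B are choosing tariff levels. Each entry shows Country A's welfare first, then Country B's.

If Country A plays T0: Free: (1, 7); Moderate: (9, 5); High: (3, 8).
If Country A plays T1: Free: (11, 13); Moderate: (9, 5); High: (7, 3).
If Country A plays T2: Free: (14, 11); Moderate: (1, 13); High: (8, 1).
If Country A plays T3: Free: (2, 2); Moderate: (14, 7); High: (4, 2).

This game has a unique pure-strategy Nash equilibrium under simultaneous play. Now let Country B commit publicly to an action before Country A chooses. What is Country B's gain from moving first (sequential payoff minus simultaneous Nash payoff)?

Work backward from Country A's decision.
- Free: BR = T2, leader payoff 11.
- Moderate: BR = T3, leader payoff 7.
- High: BR = T2, leader payoff 1.
Maximizing over 11, 7, 1, Country B chooses Free. Subgame-perfect outcome: (T2, Free) with payoffs (14, 11).
Under simultaneous play:
Country A's best replies: Free→T2; Moderate→T3; High→T2.
Country B's best replies: T0→High; T1→Free; T2→Moderate; T3→Moderate.
The unique mutual best reply is (T3, Moderate), giving (14, 7).
Country B's commitment gain: 11 − 7 = 4.

4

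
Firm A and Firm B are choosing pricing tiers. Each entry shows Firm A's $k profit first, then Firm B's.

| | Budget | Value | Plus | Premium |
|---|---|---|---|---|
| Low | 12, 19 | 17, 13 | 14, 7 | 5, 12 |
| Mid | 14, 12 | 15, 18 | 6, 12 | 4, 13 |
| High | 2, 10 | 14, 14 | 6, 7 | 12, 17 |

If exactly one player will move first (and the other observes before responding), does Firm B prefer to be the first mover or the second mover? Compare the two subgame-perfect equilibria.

second

If Firm A leads: Firm B's best replies are Low→Budget, Mid→Value, High→Premium; Firm A's induced payoffs 12, 15, 12; outcome (Mid, Value), payoffs (15, 18).
If Firm B leads: Firm A's best replies are Budget→Mid, Value→Low, Plus→Low, Premium→High; Firm B's induced payoffs 12, 13, 7, 17; outcome (High, Premium), payoffs (12, 17).
Firm B gets 17 moving first and 18 moving second, so Firm B prefers to move second.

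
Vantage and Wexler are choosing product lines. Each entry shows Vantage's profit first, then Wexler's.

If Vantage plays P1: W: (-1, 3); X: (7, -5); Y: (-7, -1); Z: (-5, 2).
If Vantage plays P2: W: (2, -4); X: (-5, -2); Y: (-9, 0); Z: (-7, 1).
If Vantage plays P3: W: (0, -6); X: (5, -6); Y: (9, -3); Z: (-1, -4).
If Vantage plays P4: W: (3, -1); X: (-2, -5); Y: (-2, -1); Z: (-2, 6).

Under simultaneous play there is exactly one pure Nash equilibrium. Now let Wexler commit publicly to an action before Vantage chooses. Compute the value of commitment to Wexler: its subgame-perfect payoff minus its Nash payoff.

2

Work backward from Vantage's decision.
- W: BR = P4, leader payoff -1.
- X: BR = P1, leader payoff -5.
- Y: BR = P3, leader payoff -3.
- Z: BR = P3, leader payoff -4.
Maximizing over -1, -5, -3, -4, Wexler chooses W. Subgame-perfect outcome: (P4, W) with payoffs (3, -1).
For the simultaneous game, intersect best replies.
Vantage's best replies: W→P4; X→P1; Y→P3; Z→P3.
Wexler's best replies: P1→W; P2→Z; P3→Y; P4→Z.
Only (P3, Y) has each player best-responding; Nash payoffs (9, -3).
Wexler's commitment gain: -1 − -3 = 2.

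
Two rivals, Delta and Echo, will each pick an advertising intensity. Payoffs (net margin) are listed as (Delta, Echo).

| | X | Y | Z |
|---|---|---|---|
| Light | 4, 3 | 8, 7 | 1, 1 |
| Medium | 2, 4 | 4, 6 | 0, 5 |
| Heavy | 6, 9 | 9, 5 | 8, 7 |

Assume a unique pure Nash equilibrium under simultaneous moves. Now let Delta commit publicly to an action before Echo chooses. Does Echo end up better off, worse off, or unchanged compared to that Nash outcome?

worse off

Solve by backward induction (Delta leads).
- Light: BR = Y, leader payoff 8.
- Medium: BR = Y, leader payoff 4.
- Heavy: BR = X, leader payoff 6.
Among 8, 4, 6, the best is 8 at Light. Subgame-perfect outcome: (Light, Y) with payoffs (8, 7).
For the simultaneous game, intersect best replies.
Delta's best replies: X→Heavy; Y→Heavy; Z→Heavy.
Echo's best replies: Light→Y; Medium→Y; Heavy→X.
Only (Heavy, X) has each player best-responding; Nash payoffs (6, 9).
Echo earns 7 sequentially versus 9 at the Nash outcome: worse off.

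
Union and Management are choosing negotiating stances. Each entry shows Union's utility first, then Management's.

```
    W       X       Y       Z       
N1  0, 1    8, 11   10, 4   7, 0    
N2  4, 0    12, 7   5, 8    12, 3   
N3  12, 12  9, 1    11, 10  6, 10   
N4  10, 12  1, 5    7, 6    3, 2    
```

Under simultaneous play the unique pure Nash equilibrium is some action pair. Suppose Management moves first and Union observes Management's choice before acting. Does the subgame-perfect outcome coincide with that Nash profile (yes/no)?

Solve by backward induction (Management leads).
- W: Union compares 0, 4, 12, 10 and picks N3; Management would get 12.
- X: Union compares 8, 12, 9, 1 and picks N2; Management would get 7.
- Y: Union compares 10, 5, 11, 7 and picks N3; Management would get 10.
- Z: Union compares 7, 12, 6, 3 and picks N2; Management would get 3.
Maximizing over 12, 7, 10, 3, Management chooses W. Subgame-perfect outcome: (N3, W) with payoffs (12, 12).
Under simultaneous play:
Union's best replies: W→N3; X→N2; Y→N3; Z→N2.
Management's best replies: N1→X; N2→Y; N3→W; N4→W.
The unique mutual best reply is (N3, W), giving (12, 12).
Sequential outcome (N3, W) coincides with the Nash profile (N3, W).

yes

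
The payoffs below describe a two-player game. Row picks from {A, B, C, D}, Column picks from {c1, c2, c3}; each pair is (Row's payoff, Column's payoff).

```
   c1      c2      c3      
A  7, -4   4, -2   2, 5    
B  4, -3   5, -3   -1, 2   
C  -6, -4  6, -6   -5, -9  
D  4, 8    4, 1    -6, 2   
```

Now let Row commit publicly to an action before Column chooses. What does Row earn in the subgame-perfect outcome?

Column best-responds to each possible Row move:
- A: BR = c3, leader payoff 2.
- B: BR = c3, leader payoff -1.
- C: BR = c1, leader payoff -6.
- D: BR = c1, leader payoff 4.
Maximizing over 2, -1, -6, 4, Row chooses D. Subgame-perfect outcome: (D, c1) with payoffs (4, 8).

4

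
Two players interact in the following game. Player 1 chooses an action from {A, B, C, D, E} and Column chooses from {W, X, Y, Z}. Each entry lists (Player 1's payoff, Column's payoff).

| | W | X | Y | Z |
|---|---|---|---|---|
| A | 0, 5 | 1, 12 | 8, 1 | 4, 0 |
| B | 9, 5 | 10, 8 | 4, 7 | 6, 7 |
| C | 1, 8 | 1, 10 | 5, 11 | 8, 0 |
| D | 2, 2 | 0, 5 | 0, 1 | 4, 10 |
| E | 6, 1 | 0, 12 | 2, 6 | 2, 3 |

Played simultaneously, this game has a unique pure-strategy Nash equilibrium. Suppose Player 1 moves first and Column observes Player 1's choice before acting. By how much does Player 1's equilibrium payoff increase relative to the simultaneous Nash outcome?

Solve by backward induction (Player 1 leads).
- A: Column compares 5, 12, 1, 0 and picks X; Player 1 would get 1.
- B: Column compares 5, 8, 7, 7 and picks X; Player 1 would get 10.
- C: Column compares 8, 10, 11, 0 and picks Y; Player 1 would get 5.
- D: Column compares 2, 5, 1, 10 and picks Z; Player 1 would get 4.
- E: Column compares 1, 12, 6, 3 and picks X; Player 1 would get 0.
Among 1, 10, 5, 4, 0, the best is 10 at B. Subgame-perfect outcome: (B, X) with payoffs (10, 8).
For the simultaneous game, intersect best replies.
Player 1's best replies: W→B; X→B; Y→A; Z→C.
Column's best replies: A→X; B→X; C→Y; D→Z; E→X.
Only (B, X) has each player best-responding; Nash payoffs (10, 8).
Player 1's commitment gain: 10 − 10 = 0.

0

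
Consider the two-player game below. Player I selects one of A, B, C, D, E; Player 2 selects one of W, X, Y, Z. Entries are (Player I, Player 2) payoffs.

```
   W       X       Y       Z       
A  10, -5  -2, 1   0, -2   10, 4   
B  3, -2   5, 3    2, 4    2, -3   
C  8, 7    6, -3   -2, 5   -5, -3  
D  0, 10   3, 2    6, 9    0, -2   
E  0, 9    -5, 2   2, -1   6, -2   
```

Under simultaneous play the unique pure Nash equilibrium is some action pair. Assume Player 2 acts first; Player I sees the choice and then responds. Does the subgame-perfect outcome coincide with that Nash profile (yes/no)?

Player I best-responds to each possible Player 2 move:
- W → Player I plays A (best of 10, 3, 8, 0, 0); Player 2 gets -5.
- X → Player I plays C (best of -2, 5, 6, 3, -5); Player 2 gets -3.
- Y → Player I plays D (best of 0, 2, -2, 6, 2); Player 2 gets 9.
- Z → Player I plays A (best of 10, 2, -5, 0, 6); Player 2 gets 4.
Maximizing over -5, -3, 9, 4, Player 2 chooses Y. Subgame-perfect outcome: (D, Y) with payoffs (6, 9).
Under simultaneous play:
Player I's best replies: W→A; X→C; Y→D; Z→A.
Player 2's best replies: A→Z; B→Y; C→W; D→W; E→W.
Only (A, Z) has each player best-responding; Nash payoffs (10, 4).
Sequential outcome (D, Y) differs from the Nash profile (A, Z).

no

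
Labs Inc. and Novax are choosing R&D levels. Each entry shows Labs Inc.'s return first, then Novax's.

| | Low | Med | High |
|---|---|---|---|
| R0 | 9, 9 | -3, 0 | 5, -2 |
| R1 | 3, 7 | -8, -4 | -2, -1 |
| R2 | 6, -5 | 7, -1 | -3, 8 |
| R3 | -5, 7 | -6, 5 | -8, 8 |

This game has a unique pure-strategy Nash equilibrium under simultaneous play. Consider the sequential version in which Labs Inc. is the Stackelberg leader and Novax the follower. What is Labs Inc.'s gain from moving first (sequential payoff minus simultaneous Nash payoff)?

Backward induction with Labs Inc. moving first.
- R0 → Novax plays Low (best of 9, 0, -2); Labs Inc. gets 9.
- R1 → Novax plays Low (best of 7, -4, -1); Labs Inc. gets 3.
- R2 → Novax plays High (best of -5, -1, 8); Labs Inc. gets -3.
- R3 → Novax plays High (best of 7, 5, 8); Labs Inc. gets -8.
Among 9, 3, -3, -8, the best is 9 at R0. Subgame-perfect outcome: (R0, Low) with payoffs (9, 9).
For the simultaneous game, intersect best replies.
Labs Inc.'s best replies: Low→R0; Med→R2; High→R0.
Novax's best replies: R0→Low; R1→Low; R2→High; R3→High.
The unique mutual best reply is (R0, Low), giving (9, 9).
Labs Inc.'s commitment gain: 9 − 9 = 0.

0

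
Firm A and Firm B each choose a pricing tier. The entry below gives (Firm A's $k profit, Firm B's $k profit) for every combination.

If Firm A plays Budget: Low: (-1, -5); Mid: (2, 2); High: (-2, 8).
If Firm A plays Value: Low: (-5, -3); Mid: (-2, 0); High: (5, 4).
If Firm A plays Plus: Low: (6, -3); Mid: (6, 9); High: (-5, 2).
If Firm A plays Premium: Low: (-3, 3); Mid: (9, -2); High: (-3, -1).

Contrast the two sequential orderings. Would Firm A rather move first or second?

first

If Firm A leads: Firm B's best replies are Budget→High, Value→High, Plus→Mid, Premium→Low; Firm A's induced payoffs -2, 5, 6, -3; outcome (Plus, Mid), payoffs (6, 9).
If Firm B leads: Firm A's best replies are Low→Plus, Mid→Premium, High→Value; Firm B's induced payoffs -3, -2, 4; outcome (Value, High), payoffs (5, 4).
Firm A gets 6 moving first and 5 moving second, so Firm A prefers to move first.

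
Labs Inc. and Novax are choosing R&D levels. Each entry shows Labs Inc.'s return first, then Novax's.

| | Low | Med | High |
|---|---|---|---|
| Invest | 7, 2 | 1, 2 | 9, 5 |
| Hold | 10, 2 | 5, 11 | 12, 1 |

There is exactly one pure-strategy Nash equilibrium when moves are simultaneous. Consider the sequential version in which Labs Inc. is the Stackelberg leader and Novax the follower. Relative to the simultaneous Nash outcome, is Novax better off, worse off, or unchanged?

worse off

Novax best-responds to each possible Labs Inc. move:
- Invest: BR = High, leader payoff 9.
- Hold: BR = Med, leader payoff 5.
Among 9, 5, the best is 9 at Invest. Subgame-perfect outcome: (Invest, High) with payoffs (9, 5).
Now find the simultaneous Nash equilibrium.
Labs Inc.'s best replies: Low→Hold; Med→Hold; High→Hold.
Novax's best replies: Invest→High; Hold→Med.
Only (Hold, Med) has each player best-responding; Nash payoffs (5, 11).
Novax earns 5 sequentially versus 11 at the Nash outcome: worse off.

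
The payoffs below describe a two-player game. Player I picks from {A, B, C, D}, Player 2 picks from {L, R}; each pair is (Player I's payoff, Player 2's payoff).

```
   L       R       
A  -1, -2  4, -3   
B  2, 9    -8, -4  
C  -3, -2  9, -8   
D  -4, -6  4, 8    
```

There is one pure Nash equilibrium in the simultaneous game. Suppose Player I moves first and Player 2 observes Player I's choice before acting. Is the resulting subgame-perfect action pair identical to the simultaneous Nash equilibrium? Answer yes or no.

Work backward from Player 2's decision.
- A: Player 2 compares -2, -3 and picks L; Player I would get -1.
- B: Player 2 compares 9, -4 and picks L; Player I would get 2.
- C: Player 2 compares -2, -8 and picks L; Player I would get -3.
- D: Player 2 compares -6, 8 and picks R; Player I would get 4.
Player I's induced payoffs are -1, 2, -3, 4, so Player I commits to D. Subgame-perfect outcome: (D, R) with payoffs (4, 8).
Now find the simultaneous Nash equilibrium.
Player I's best replies: L→B; R→C.
Player 2's best replies: A→L; B→L; C→L; D→R.
The unique mutual best reply is (B, L), giving (2, 9).
Sequential outcome (D, R) differs from the Nash profile (B, L).

no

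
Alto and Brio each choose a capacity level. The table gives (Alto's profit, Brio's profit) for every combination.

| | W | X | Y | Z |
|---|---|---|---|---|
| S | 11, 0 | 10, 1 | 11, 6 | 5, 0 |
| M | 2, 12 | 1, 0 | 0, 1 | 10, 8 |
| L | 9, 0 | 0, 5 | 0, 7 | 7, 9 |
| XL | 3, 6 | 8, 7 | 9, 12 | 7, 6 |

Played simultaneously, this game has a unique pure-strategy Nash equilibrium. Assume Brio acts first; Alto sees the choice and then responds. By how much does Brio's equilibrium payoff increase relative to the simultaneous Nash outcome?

Backward induction with Brio moving first.
- W: Alto compares 11, 2, 9, 3 and picks S; Brio would get 0.
- X: Alto compares 10, 1, 0, 8 and picks S; Brio would get 1.
- Y: Alto compares 11, 0, 0, 9 and picks S; Brio would get 6.
- Z: Alto compares 5, 10, 7, 7 and picks M; Brio would get 8.
Among 0, 1, 6, 8, the best is 8 at Z. Subgame-perfect outcome: (M, Z) with payoffs (10, 8).
Now find the simultaneous Nash equilibrium.
Alto's best replies: W→S; X→S; Y→S; Z→M.
Brio's best replies: S→Y; M→W; L→Z; XL→Y.
Only (S, Y) has each player best-responding; Nash payoffs (11, 6).
Brio's commitment gain: 8 − 6 = 2.

2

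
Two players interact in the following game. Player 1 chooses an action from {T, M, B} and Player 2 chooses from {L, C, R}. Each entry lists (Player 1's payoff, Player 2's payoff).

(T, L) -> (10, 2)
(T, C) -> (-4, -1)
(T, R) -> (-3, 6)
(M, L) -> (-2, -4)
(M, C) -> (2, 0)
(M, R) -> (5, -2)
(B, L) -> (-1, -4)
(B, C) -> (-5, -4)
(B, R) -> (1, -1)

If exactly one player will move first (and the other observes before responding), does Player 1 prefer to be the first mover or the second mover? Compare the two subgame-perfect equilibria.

If Player 1 leads: Player 2's best replies are T→R, M→C, B→R; Player 1's induced payoffs -3, 2, 1; outcome (M, C), payoffs (2, 0).
If Player 2 leads: Player 1's best replies are L→T, C→M, R→M; Player 2's induced payoffs 2, 0, -2; outcome (T, L), payoffs (10, 2).
Player 1 gets 2 moving first and 10 moving second, so Player 1 prefers to move second.

second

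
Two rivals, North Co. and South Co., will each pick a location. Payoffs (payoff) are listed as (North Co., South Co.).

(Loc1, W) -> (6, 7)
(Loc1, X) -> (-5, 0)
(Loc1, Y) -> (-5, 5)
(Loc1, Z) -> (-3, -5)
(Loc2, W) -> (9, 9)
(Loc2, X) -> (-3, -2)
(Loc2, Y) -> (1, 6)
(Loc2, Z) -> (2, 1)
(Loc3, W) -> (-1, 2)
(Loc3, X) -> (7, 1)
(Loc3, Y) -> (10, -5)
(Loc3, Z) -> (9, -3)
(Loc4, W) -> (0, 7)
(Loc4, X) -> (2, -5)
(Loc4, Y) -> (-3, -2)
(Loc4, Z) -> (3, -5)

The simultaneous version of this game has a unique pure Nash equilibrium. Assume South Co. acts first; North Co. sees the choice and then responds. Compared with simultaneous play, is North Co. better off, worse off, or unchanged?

unchanged

Backward induction with South Co. moving first.
- W → North Co. plays Loc2 (best of 6, 9, -1, 0); South Co. gets 9.
- X → North Co. plays Loc3 (best of -5, -3, 7, 2); South Co. gets 1.
- Y → North Co. plays Loc3 (best of -5, 1, 10, -3); South Co. gets -5.
- Z → North Co. plays Loc3 (best of -3, 2, 9, 3); South Co. gets -3.
South Co.'s induced payoffs are 9, 1, -5, -3, so South Co. commits to W. Subgame-perfect outcome: (Loc2, W) with payoffs (9, 9).
Under simultaneous play:
North Co.'s best replies: W→Loc2; X→Loc3; Y→Loc3; Z→Loc3.
South Co.'s best replies: Loc1→W; Loc2→W; Loc3→W; Loc4→W.
Only (Loc2, W) has each player best-responding; Nash payoffs (9, 9).
North Co. earns 9 sequentially versus 9 at the Nash outcome: unchanged.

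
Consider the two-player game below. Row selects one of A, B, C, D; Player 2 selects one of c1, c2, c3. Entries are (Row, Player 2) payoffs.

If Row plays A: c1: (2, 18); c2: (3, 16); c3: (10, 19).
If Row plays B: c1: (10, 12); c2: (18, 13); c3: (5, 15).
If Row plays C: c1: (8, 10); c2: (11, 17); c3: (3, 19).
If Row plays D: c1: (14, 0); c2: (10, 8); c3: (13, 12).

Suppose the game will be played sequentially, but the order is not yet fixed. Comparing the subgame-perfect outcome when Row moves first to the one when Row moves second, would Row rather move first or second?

second

If Row leads: Player 2's best replies are A→c3, B→c3, C→c3, D→c3; Row's induced payoffs 10, 5, 3, 13; outcome (D, c3), payoffs (13, 12).
If Player 2 leads: Row's best replies are c1→D, c2→B, c3→D; Player 2's induced payoffs 0, 13, 12; outcome (B, c2), payoffs (18, 13).
Row gets 13 moving first and 18 moving second, so Row prefers to move second.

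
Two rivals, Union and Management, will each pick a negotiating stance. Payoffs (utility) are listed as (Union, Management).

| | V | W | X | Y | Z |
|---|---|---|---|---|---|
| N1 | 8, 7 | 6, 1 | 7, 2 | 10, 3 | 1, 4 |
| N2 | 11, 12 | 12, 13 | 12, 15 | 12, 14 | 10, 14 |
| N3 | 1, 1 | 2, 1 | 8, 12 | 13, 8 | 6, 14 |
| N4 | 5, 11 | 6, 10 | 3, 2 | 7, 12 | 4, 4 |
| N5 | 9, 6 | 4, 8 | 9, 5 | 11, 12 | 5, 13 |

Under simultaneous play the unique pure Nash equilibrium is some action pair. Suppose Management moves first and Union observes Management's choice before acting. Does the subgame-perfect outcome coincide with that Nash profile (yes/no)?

yes

Union best-responds to each possible Management move:
- V: BR = N2, leader payoff 12.
- W: BR = N2, leader payoff 13.
- X: BR = N2, leader payoff 15.
- Y: BR = N3, leader payoff 8.
- Z: BR = N2, leader payoff 14.
Among 12, 13, 15, 8, 14, the best is 15 at X. Subgame-perfect outcome: (N2, X) with payoffs (12, 15).
For the simultaneous game, intersect best replies.
Union's best replies: V→N2; W→N2; X→N2; Y→N3; Z→N2.
Management's best replies: N1→V; N2→X; N3→Z; N4→Y; N5→Z.
Only (N2, X) has each player best-responding; Nash payoffs (12, 15).
Sequential outcome (N2, X) coincides with the Nash profile (N2, X).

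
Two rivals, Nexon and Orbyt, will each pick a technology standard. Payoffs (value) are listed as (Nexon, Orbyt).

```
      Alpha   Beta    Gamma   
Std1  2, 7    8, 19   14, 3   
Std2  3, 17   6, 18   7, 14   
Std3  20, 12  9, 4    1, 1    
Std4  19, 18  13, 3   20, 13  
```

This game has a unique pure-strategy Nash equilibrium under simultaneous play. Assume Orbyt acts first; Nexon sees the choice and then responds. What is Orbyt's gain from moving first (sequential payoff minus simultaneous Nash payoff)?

Work backward from Nexon's decision.
- Alpha: Nexon compares 2, 3, 20, 19 and picks Std3; Orbyt would get 12.
- Beta: Nexon compares 8, 6, 9, 13 and picks Std4; Orbyt would get 3.
- Gamma: Nexon compares 14, 7, 1, 20 and picks Std4; Orbyt would get 13.
Maximizing over 12, 3, 13, Orbyt chooses Gamma. Subgame-perfect outcome: (Std4, Gamma) with payoffs (20, 13).
For the simultaneous game, intersect best replies.
Nexon's best replies: Alpha→Std3; Beta→Std4; Gamma→Std4.
Orbyt's best replies: Std1→Beta; Std2→Beta; Std3→Alpha; Std4→Alpha.
Only (Std3, Alpha) has each player best-responding; Nash payoffs (20, 12).
Orbyt's commitment gain: 13 − 12 = 1.

1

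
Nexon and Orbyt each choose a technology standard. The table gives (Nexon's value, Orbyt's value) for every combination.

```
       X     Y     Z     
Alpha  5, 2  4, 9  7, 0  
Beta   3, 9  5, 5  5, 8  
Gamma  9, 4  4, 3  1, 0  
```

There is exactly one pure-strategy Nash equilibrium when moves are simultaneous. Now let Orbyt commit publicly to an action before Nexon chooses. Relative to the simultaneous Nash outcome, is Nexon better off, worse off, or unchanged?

worse off

Work backward from Nexon's decision.
- X: Nexon compares 5, 3, 9 and picks Gamma; Orbyt would get 4.
- Y: Nexon compares 4, 5, 4 and picks Beta; Orbyt would get 5.
- Z: Nexon compares 7, 5, 1 and picks Alpha; Orbyt would get 0.
Orbyt's induced payoffs are 4, 5, 0, so Orbyt commits to Y. Subgame-perfect outcome: (Beta, Y) with payoffs (5, 5).
Under simultaneous play:
Nexon's best replies: X→Gamma; Y→Beta; Z→Alpha.
Orbyt's best replies: Alpha→Y; Beta→X; Gamma→X.
The unique mutual best reply is (Gamma, X), giving (9, 4).
Nexon earns 5 sequentially versus 9 at the Nash outcome: worse off.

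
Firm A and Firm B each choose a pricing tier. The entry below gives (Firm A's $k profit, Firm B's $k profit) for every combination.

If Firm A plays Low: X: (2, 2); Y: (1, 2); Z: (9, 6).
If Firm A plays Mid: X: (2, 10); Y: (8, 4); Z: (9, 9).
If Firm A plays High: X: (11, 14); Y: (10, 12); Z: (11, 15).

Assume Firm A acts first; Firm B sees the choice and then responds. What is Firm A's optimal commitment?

High

Firm B best-responds to each possible Firm A move:
- Low → Firm B plays Z (best of 2, 2, 6); Firm A gets 9.
- Mid → Firm B plays X (best of 10, 4, 9); Firm A gets 2.
- High → Firm B plays Z (best of 14, 12, 15); Firm A gets 11.
Among 9, 2, 11, the best is 11 at High. Subgame-perfect outcome: (High, Z) with payoffs (11, 15).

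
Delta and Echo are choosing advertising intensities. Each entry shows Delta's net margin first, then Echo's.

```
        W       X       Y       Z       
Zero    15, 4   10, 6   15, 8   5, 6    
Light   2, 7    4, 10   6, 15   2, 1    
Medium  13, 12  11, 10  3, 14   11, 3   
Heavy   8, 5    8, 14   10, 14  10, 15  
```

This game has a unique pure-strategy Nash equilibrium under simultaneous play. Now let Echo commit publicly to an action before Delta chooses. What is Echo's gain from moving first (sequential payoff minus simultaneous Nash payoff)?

2

Solve by backward induction (Echo leads).
- W → Delta plays Zero (best of 15, 2, 13, 8); Echo gets 4.
- X → Delta plays Medium (best of 10, 4, 11, 8); Echo gets 10.
- Y → Delta plays Zero (best of 15, 6, 3, 10); Echo gets 8.
- Z → Delta plays Medium (best of 5, 2, 11, 10); Echo gets 3.
Echo's induced payoffs are 4, 10, 8, 3, so Echo commits to X. Subgame-perfect outcome: (Medium, X) with payoffs (11, 10).
Now find the simultaneous Nash equilibrium.
Delta's best replies: W→Zero; X→Medium; Y→Zero; Z→Medium.
Echo's best replies: Zero→Y; Light→Y; Medium→Y; Heavy→Z.
Only (Zero, Y) has each player best-responding; Nash payoffs (15, 8).
Echo's commitment gain: 10 − 8 = 2.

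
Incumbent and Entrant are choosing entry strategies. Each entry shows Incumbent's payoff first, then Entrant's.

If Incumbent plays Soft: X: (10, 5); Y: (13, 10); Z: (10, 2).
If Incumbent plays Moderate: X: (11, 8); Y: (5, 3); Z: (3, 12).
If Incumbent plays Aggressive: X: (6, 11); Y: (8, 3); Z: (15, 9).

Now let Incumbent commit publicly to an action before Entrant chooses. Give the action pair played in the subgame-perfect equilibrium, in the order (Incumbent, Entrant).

(Soft, Y)

Work backward from Entrant's decision.
- Soft → Entrant plays Y (best of 5, 10, 2); Incumbent gets 13.
- Moderate → Entrant plays Z (best of 8, 3, 12); Incumbent gets 3.
- Aggressive → Entrant plays X (best of 11, 3, 9); Incumbent gets 6.
Among 13, 3, 6, the best is 13 at Soft. Subgame-perfect outcome: (Soft, Y) with payoffs (13, 10).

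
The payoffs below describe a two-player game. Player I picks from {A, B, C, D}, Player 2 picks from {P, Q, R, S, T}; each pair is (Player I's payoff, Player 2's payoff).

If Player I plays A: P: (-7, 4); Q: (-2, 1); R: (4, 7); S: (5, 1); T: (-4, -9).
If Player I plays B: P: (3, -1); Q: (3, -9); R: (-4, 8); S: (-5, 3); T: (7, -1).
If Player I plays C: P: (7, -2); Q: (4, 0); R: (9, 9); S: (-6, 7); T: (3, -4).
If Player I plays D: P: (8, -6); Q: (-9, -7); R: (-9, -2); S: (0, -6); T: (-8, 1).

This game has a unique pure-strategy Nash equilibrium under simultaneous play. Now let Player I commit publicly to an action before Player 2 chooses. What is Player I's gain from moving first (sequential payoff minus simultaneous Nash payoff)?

Backward induction with Player I moving first.
- A → Player 2 plays R (best of 4, 1, 7, 1, -9); Player I gets 4.
- B → Player 2 plays R (best of -1, -9, 8, 3, -1); Player I gets -4.
- C → Player 2 plays R (best of -2, 0, 9, 7, -4); Player I gets 9.
- D → Player 2 plays T (best of -6, -7, -2, -6, 1); Player I gets -8.
Among 4, -4, 9, -8, the best is 9 at C. Subgame-perfect outcome: (C, R) with payoffs (9, 9).
Under simultaneous play:
Player I's best replies: P→D; Q→C; R→C; S→A; T→B.
Player 2's best replies: A→R; B→R; C→R; D→T.
Only (C, R) has each player best-responding; Nash payoffs (9, 9).
Player I's commitment gain: 9 − 9 = 0.

0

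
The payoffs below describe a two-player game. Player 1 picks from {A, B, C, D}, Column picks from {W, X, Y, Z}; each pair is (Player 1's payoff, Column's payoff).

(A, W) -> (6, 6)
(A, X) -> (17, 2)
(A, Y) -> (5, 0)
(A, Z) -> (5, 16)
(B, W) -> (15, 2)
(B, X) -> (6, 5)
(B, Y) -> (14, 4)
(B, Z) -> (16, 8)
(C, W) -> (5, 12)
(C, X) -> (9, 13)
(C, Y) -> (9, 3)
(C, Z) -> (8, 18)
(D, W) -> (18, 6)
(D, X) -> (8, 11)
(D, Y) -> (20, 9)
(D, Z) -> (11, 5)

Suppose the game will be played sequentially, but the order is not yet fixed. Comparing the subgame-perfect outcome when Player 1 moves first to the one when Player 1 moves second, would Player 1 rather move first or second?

second

If Player 1 leads: Column's best replies are A→Z, B→Z, C→Z, D→X; Player 1's induced payoffs 5, 16, 8, 8; outcome (B, Z), payoffs (16, 8).
If Column leads: Player 1's best replies are W→D, X→A, Y→D, Z→B; Column's induced payoffs 6, 2, 9, 8; outcome (D, Y), payoffs (20, 9).
Player 1 gets 16 moving first and 20 moving second, so Player 1 prefers to move second.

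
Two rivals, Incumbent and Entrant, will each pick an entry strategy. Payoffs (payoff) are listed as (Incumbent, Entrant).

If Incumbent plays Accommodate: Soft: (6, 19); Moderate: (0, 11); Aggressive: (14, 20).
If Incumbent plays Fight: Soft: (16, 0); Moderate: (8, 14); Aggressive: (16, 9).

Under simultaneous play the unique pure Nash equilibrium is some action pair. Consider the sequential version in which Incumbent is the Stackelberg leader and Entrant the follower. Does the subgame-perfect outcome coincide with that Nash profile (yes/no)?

no

Backward induction with Incumbent moving first.
- Accommodate: BR = Aggressive, leader payoff 14.
- Fight: BR = Moderate, leader payoff 8.
Among 14, 8, the best is 14 at Accommodate. Subgame-perfect outcome: (Accommodate, Aggressive) with payoffs (14, 20).
Under simultaneous play:
Incumbent's best replies: Soft→Fight; Moderate→Fight; Aggressive→Fight.
Entrant's best replies: Accommodate→Aggressive; Fight→Moderate.
Only (Fight, Moderate) has each player best-responding; Nash payoffs (8, 14).
Sequential outcome (Accommodate, Aggressive) differs from the Nash profile (Fight, Moderate).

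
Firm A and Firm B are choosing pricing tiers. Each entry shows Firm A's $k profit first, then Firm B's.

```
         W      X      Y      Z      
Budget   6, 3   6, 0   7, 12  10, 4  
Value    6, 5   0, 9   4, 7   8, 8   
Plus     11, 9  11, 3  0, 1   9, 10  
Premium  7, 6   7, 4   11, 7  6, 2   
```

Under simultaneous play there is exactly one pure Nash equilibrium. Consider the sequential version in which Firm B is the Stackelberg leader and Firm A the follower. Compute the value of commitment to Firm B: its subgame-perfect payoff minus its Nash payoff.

Backward induction with Firm B moving first.
- W: BR = Plus, leader payoff 9.
- X: BR = Plus, leader payoff 3.
- Y: BR = Premium, leader payoff 7.
- Z: BR = Budget, leader payoff 4.
Among 9, 3, 7, 4, the best is 9 at W. Subgame-perfect outcome: (Plus, W) with payoffs (11, 9).
Now find the simultaneous Nash equilibrium.
Firm A's best replies: W→Plus; X→Plus; Y→Premium; Z→Budget.
Firm B's best replies: Budget→Y; Value→X; Plus→Z; Premium→Y.
The unique mutual best reply is (Premium, Y), giving (11, 7).
Firm B's commitment gain: 9 − 7 = 2.

2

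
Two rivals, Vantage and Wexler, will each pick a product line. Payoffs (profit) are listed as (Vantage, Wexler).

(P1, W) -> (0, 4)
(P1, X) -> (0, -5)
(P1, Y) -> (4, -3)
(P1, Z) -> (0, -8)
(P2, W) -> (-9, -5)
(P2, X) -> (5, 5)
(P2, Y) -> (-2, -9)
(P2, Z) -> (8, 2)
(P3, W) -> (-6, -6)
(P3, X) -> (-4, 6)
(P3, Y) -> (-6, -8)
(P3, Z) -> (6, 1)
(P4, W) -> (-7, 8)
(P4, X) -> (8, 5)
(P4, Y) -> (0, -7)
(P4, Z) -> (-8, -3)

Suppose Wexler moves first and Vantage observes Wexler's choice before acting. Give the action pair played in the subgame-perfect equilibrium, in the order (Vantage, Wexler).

(P4, X)

Solve by backward induction (Wexler leads).
- W → Vantage plays P1 (best of 0, -9, -6, -7); Wexler gets 4.
- X → Vantage plays P4 (best of 0, 5, -4, 8); Wexler gets 5.
- Y → Vantage plays P1 (best of 4, -2, -6, 0); Wexler gets -3.
- Z → Vantage plays P2 (best of 0, 8, 6, -8); Wexler gets 2.
Among 4, 5, -3, 2, the best is 5 at X. Subgame-perfect outcome: (P4, X) with payoffs (8, 5).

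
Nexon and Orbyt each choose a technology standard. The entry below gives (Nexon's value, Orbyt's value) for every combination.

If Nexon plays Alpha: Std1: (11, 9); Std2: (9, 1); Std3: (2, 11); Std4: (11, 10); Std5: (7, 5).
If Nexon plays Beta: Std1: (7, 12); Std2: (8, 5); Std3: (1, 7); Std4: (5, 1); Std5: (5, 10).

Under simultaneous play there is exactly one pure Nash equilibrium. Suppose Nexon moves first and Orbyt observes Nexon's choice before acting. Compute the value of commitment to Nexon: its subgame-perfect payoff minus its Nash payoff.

Solve by backward induction (Nexon leads).
- Alpha: Orbyt compares 9, 1, 11, 10, 5 and picks Std3; Nexon would get 2.
- Beta: Orbyt compares 12, 5, 7, 1, 10 and picks Std1; Nexon would get 7.
Nexon's induced payoffs are 2, 7, so Nexon commits to Beta. Subgame-perfect outcome: (Beta, Std1) with payoffs (7, 12).
Now find the simultaneous Nash equilibrium.
Nexon's best replies: Std1→Alpha; Std2→Alpha; Std3→Alpha; Std4→Alpha; Std5→Alpha.
Orbyt's best replies: Alpha→Std3; Beta→Std1.
The unique mutual best reply is (Alpha, Std3), giving (2, 11).
Nexon's commitment gain: 7 − 2 = 5.

5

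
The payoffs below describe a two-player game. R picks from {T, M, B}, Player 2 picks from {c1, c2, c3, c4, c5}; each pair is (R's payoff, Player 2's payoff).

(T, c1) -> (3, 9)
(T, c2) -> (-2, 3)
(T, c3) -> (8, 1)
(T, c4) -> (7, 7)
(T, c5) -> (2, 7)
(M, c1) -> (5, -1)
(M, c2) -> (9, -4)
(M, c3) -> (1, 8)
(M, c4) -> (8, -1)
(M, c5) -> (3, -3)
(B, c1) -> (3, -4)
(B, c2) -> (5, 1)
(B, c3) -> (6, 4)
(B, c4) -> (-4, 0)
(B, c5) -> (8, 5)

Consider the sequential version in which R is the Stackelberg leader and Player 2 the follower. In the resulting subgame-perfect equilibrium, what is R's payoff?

8

Solve by backward induction (R leads).
- T: Player 2 compares 9, 3, 1, 7, 7 and picks c1; R would get 3.
- M: Player 2 compares -1, -4, 8, -1, -3 and picks c3; R would get 1.
- B: Player 2 compares -4, 1, 4, 0, 5 and picks c5; R would get 8.
Among 3, 1, 8, the best is 8 at B. Subgame-perfect outcome: (B, c5) with payoffs (8, 5).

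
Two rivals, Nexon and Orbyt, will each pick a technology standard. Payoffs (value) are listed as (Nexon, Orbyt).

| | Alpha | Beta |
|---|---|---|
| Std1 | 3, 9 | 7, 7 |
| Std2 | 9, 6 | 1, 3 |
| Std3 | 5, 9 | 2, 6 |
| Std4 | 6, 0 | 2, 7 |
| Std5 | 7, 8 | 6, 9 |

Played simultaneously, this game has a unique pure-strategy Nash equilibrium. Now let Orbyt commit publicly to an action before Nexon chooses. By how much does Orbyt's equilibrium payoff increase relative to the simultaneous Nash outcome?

1

Work backward from Nexon's decision.
- Alpha → Nexon plays Std2 (best of 3, 9, 5, 6, 7); Orbyt gets 6.
- Beta → Nexon plays Std1 (best of 7, 1, 2, 2, 6); Orbyt gets 7.
Among 6, 7, the best is 7 at Beta. Subgame-perfect outcome: (Std1, Beta) with payoffs (7, 7).
For the simultaneous game, intersect best replies.
Nexon's best replies: Alpha→Std2; Beta→Std1.
Orbyt's best replies: Std1→Alpha; Std2→Alpha; Std3→Alpha; Std4→Beta; Std5→Beta.
Only (Std2, Alpha) has each player best-responding; Nash payoffs (9, 6).
Orbyt's commitment gain: 7 − 6 = 1.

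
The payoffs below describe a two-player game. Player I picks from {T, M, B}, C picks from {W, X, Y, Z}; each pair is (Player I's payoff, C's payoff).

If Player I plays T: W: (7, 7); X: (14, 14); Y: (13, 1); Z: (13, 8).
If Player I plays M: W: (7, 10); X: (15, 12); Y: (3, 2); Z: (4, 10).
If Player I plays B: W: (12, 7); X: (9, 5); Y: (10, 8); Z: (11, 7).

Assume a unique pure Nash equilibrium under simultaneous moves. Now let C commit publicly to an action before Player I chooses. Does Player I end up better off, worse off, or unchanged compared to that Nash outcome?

Work backward from Player I's decision.
- W: BR = B, leader payoff 7.
- X: BR = M, leader payoff 12.
- Y: BR = T, leader payoff 1.
- Z: BR = T, leader payoff 8.
Maximizing over 7, 12, 1, 8, C chooses X. Subgame-perfect outcome: (M, X) with payoffs (15, 12).
Now find the simultaneous Nash equilibrium.
Player I's best replies: W→B; X→M; Y→T; Z→T.
C's best replies: T→X; M→X; B→Y.
Only (M, X) has each player best-responding; Nash payoffs (15, 12).
Player I earns 15 sequentially versus 15 at the Nash outcome: unchanged.

unchanged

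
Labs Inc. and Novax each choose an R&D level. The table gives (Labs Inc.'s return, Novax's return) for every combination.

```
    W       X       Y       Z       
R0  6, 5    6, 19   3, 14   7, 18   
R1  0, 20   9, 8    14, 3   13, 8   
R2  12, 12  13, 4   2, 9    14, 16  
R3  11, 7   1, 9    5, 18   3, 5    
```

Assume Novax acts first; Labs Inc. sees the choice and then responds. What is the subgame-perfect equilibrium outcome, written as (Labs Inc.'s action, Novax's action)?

Solve by backward induction (Novax leads).
- W: Labs Inc. compares 6, 0, 12, 11 and picks R2; Novax would get 12.
- X: Labs Inc. compares 6, 9, 13, 1 and picks R2; Novax would get 4.
- Y: Labs Inc. compares 3, 14, 2, 5 and picks R1; Novax would get 3.
- Z: Labs Inc. compares 7, 13, 14, 3 and picks R2; Novax would get 16.
Among 12, 4, 3, 16, the best is 16 at Z. Subgame-perfect outcome: (R2, Z) with payoffs (14, 16).

(R2, Z)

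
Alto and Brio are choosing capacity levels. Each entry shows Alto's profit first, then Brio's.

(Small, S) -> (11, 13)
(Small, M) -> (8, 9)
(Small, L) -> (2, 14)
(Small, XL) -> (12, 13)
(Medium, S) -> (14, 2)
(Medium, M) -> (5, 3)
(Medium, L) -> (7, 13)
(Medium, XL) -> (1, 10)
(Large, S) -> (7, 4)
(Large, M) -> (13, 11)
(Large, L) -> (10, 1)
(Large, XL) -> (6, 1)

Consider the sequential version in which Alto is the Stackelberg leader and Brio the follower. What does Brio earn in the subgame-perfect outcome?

Work backward from Brio's decision.
- Small → Brio plays L (best of 13, 9, 14, 13); Alto gets 2.
- Medium → Brio plays L (best of 2, 3, 13, 10); Alto gets 7.
- Large → Brio plays M (best of 4, 11, 1, 1); Alto gets 13.
Maximizing over 2, 7, 13, Alto chooses Large. Subgame-perfect outcome: (Large, M) with payoffs (13, 11).

11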